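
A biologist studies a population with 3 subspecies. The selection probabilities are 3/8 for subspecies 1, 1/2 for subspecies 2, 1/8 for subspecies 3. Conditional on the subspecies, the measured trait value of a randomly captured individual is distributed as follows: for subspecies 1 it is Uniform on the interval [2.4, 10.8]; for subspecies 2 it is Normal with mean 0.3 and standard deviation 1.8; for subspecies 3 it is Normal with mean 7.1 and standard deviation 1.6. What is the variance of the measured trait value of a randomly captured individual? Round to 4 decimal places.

Per component, 1: μ=6.6, E[X²]=49.44; 2: μ=0.3, E[X²]=3.33; 3: μ=7.1, E[X²]=52.97.
E[X] = 0.375·6.6 + 0.5·0.3 + 0.125·7.1 = 3.5125.
E[X²] = 0.375·49.44 + 0.5·3.33 + 0.125·52.97 = 26.8263.
Var(X) = E[X²] − (E[X])² = 26.8263 − 12.3377 = 14.4886.

14.4886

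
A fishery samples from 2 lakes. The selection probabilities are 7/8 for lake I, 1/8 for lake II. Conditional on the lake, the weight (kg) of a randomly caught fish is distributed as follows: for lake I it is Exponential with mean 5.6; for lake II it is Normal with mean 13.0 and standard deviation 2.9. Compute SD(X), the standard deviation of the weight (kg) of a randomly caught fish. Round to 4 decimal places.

5.8720

Per component, I: μ=5.6, E[X²]=62.72; II: μ=13, E[X²]=177.41.
E[X] = 0.875·5.6 + 0.125·13 = 6.525.
E[X²] = 0.875·62.72 + 0.125·177.41 = 77.0562.
Var(X) = E[X²] − (E[X])² = 77.0562 − 42.5756 = 34.4806.
SD(X) = √34.4806 = 5.87202.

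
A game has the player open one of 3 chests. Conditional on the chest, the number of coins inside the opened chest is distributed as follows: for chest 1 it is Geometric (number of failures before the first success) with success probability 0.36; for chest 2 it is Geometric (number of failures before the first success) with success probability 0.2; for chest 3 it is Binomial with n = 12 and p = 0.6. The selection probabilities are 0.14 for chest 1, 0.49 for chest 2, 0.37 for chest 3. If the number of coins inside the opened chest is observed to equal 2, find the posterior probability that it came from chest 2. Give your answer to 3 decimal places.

0.744

Likelihoods P(X=2 | ·): 1: 0.147456; 2: 0.128; 3: 0.00249142.
Posterior ∝ prior × likelihood. Numerator for 2: 0.49·0.128 = 0.06272.
Normalizing constant: 0.14·0.147456 + 0.49·0.128 + 0.37·0.00249142 = 0.0842857.
P(2 | observation) = 0.06272 / 0.0842857 = 0.744136.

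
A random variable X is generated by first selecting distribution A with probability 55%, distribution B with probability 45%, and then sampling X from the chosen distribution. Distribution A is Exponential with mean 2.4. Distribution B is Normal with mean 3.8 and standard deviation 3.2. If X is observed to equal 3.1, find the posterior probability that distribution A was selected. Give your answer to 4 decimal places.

Likelihoods f(3.1 | ·): A: 0.114505; B: 0.121722.
Posterior ∝ prior × likelihood. Numerator for A: 0.55·0.114505 = 0.0629778.
Normalizing constant: 0.55·0.114505 + 0.45·0.121722 = 0.117753.
P(A | observation) = 0.0629778 / 0.117753 = 0.534831.

0.5348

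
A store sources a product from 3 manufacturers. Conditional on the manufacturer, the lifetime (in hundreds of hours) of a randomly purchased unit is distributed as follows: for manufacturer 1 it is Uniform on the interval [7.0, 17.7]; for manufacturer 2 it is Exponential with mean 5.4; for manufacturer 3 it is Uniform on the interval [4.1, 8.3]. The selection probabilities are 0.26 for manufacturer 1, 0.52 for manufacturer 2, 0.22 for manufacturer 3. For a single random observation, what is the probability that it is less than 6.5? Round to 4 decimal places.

0.4897

Conditional on each manufacturer, P(X < 6.5): 1: 0; 2: 0.699919; 3: 0.571429.
By total probability, P(X < 6.5) = 0.26·0 + 0.52·0.699919 + 0.22·0.571429 = 0.489672.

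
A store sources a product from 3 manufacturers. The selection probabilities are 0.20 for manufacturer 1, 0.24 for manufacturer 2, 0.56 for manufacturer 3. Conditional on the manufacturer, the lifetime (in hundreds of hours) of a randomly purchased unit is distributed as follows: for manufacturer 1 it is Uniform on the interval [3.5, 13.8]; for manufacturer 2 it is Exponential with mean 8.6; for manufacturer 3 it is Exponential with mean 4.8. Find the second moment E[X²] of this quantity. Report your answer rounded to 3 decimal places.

78.038

For each component E[X²] = Var + (mean)², giving 1: 83.6633; 2: 147.92; 3: 46.08.
Overall E[X²] = 0.2·83.6633 + 0.24·147.92 + 0.56·46.08 = 78.0383.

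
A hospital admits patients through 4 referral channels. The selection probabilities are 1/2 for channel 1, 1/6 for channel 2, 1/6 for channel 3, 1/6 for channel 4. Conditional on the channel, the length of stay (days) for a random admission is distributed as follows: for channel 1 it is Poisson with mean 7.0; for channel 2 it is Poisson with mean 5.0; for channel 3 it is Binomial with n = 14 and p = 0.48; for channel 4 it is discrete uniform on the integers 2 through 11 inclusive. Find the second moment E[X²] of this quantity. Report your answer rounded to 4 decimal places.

49.5255

For each component E[X²] = Var + (mean)², giving 1: 56; 2: 30; 3: 48.6528; 4: 50.5.
Overall E[X²] = 0.5·56 + 0.166667·30 + 0.166667·48.6528 + 0.166667·50.5 = 49.5255.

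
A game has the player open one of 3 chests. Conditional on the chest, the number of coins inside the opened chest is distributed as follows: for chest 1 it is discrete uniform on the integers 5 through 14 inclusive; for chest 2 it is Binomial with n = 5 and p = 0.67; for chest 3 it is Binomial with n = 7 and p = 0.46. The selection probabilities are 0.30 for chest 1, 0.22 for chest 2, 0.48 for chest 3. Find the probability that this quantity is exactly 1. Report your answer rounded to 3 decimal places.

0.047

Conditional on each chest, P(X = 1): 1: 0; 2: 0.0397284; 3: 0.0798396.
By total probability, P(X = 1) = 0.3·0 + 0.22·0.0397284 + 0.48·0.0798396 = 0.0470633.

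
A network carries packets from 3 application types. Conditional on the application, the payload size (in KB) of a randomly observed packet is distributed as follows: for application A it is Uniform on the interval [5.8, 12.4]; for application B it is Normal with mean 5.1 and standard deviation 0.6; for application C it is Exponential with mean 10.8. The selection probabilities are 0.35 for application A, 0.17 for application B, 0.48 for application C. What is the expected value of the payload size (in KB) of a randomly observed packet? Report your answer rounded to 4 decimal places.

9.2360

Component means — A: 9.1; B: 5.1; C: 10.8.
E[X] = 0.35·9.1 + 0.17·5.1 + 0.48·10.8 = 9.236.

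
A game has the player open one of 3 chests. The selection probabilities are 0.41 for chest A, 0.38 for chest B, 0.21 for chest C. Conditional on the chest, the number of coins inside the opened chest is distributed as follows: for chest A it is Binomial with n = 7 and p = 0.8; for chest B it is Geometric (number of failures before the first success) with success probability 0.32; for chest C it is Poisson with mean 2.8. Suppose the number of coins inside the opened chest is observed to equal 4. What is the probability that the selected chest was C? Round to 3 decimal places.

0.309

Likelihoods P(X=4 | ·): A: 0.114688; B: 0.0684204; C: 0.155739.
Posterior ∝ prior × likelihood. Numerator for C: 0.21·0.155739 = 0.0327051.
Normalizing constant: 0.41·0.114688 + 0.38·0.0684204 + 0.21·0.155739 = 0.105727.
P(C | observation) = 0.0327051 / 0.105727 = 0.309336.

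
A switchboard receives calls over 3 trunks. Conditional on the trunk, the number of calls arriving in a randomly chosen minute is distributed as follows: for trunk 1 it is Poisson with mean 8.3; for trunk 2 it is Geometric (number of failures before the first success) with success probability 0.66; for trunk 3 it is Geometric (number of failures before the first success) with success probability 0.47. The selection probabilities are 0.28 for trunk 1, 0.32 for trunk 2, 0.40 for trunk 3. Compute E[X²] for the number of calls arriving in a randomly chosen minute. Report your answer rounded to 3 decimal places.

For each component E[X²] = Var + (mean)², giving 1: 77.19; 2: 1.04591; 3: 3.67089.
Overall E[X²] = 0.28·77.19 + 0.32·1.04591 + 0.4·3.67089 = 23.4162.

23.416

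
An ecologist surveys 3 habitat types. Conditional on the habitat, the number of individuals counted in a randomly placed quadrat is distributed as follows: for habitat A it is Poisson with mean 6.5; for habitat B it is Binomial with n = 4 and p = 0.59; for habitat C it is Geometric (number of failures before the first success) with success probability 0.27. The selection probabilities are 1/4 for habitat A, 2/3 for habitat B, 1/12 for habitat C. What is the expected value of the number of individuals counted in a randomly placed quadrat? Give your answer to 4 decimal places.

3.4236

Component means — A: 6.5; B: 2.36; C: 2.7037.
E[X] = 0.25·6.5 + 0.666667·2.36 + 0.0833333·2.7037 = 3.42364.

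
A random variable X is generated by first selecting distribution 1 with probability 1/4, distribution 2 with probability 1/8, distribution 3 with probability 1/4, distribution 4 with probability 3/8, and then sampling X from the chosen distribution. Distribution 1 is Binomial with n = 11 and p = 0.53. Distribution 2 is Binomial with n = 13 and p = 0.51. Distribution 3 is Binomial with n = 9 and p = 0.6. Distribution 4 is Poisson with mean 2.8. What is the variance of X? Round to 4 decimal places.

Per component, 1: μ=5.83, E[X²]=36.729; 2: μ=6.63, E[X²]=47.2056; 3: μ=5.4, E[X²]=31.32; 4: μ=2.8, E[X²]=10.64.
E[X] = 0.25·5.83 + 0.125·6.63 + 0.25·5.4 + 0.375·2.8 = 4.68625.
E[X²] = 0.25·36.729 + 0.125·47.2056 + 0.25·31.32 + 0.375·10.64 = 26.9029.
Var(X) = E[X²] − (E[X])² = 26.9029 − 21.9609 = 4.94201.

4.9420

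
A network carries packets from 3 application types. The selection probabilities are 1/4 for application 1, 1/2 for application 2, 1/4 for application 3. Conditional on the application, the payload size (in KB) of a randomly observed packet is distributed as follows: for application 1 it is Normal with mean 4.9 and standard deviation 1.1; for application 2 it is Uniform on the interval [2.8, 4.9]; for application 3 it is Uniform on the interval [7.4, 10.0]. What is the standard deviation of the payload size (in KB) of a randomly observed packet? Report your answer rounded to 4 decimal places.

Per component, 1: μ=4.9, E[X²]=25.22; 2: μ=3.85, E[X²]=15.19; 3: μ=8.7, E[X²]=76.2533.
E[X] = 0.25·4.9 + 0.5·3.85 + 0.25·8.7 = 5.325.
E[X²] = 0.25·25.22 + 0.5·15.19 + 0.25·76.2533 = 32.9633.
Var(X) = E[X²] − (E[X])² = 32.9633 − 28.3556 = 4.60771.
SD(X) = √4.60771 = 2.14656.

2.1466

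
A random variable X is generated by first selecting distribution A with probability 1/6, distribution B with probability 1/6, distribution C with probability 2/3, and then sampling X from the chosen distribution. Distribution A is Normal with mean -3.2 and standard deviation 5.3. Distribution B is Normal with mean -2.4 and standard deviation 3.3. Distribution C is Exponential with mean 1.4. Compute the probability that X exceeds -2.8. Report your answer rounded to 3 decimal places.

0.836

Conditional on each component, P(X > -2.8): A: 0.46992; B: 0.548238; C: 1.
By total probability, P(X > -2.8) = 0.166667·0.46992 + 0.166667·0.548238 + 0.666667·1 = 0.83636.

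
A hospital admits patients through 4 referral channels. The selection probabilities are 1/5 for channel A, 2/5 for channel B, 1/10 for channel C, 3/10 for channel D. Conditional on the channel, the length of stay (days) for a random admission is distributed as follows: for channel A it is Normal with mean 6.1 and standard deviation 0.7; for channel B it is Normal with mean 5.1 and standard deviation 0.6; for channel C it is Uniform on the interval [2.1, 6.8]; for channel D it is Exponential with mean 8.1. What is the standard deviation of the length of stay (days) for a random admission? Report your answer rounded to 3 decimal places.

Per component, A: μ=6.1, E[X²]=37.7; B: μ=5.1, E[X²]=26.37; C: μ=4.45, E[X²]=21.6433; D: μ=8.1, E[X²]=131.22.
E[X] = 0.2·6.1 + 0.4·5.1 + 0.1·4.45 + 0.3·8.1 = 6.135.
E[X²] = 0.2·37.7 + 0.4·26.37 + 0.1·21.6433 + 0.3·131.22 = 59.6183.
Var(X) = E[X²] − (E[X])² = 59.6183 − 37.6382 = 21.9801.
SD(X) = √21.9801 = 4.68829.

4.688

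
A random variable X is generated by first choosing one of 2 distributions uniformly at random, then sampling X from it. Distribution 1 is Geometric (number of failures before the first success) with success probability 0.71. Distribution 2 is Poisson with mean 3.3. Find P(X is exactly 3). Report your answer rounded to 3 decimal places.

Conditional on each component, P(X = 3): 1: 0.0173162; 2: 0.220912.
By total probability, P(X = 3) = 0.5·0.0173162 + 0.5·0.220912 = 0.119114.

0.119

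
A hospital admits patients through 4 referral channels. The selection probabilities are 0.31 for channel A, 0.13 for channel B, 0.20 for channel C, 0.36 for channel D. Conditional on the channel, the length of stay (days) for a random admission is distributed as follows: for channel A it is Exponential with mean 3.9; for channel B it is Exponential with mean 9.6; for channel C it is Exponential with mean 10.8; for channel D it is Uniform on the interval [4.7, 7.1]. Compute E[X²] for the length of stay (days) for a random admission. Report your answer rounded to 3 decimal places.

92.752

For each component E[X²] = Var + (mean)², giving A: 30.42; B: 184.32; C: 233.28; D: 35.29.
Overall E[X²] = 0.31·30.42 + 0.13·184.32 + 0.2·233.28 + 0.36·35.29 = 92.7522.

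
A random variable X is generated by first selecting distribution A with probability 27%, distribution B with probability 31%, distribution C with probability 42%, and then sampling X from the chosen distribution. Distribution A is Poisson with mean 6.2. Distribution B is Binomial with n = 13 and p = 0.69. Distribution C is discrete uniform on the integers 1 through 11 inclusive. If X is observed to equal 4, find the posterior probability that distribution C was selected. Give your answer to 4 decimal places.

Likelihoods P(X=4 | ·): A: 0.124948; B: 0.00428507; C: 0.0909091.
Posterior ∝ prior × likelihood. Numerator for C: 0.42·0.0909091 = 0.0381818.
Normalizing constant: 0.27·0.124948 + 0.31·0.00428507 + 0.42·0.0909091 = 0.0732462.
P(C | observation) = 0.0381818 / 0.0732462 = 0.521281.

0.5213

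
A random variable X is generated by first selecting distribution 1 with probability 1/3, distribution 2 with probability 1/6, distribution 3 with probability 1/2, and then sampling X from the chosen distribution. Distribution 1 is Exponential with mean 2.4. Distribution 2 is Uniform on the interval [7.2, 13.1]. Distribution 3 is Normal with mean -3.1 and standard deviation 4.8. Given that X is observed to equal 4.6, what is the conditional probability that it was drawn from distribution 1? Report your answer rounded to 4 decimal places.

Likelihoods f(4.6 | ·): 1: 0.0612902; 2: 0; 3: 0.0229548.
Posterior ∝ prior × likelihood. Numerator for 1: 0.333333·0.0612902 = 0.0204301.
Normalizing constant: 0.333333·0.0612902 + 0.166667·0 + 0.5·0.0229548 = 0.0319074.
P(1 | observation) = 0.0204301 / 0.0319074 = 0.640291.

0.6403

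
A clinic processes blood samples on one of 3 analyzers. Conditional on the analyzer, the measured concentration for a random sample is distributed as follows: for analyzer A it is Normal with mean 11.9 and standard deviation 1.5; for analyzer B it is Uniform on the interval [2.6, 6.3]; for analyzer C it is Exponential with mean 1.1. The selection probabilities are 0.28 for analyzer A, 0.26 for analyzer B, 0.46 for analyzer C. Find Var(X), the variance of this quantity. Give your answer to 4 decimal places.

21.8892

Per component, A: μ=11.9, E[X²]=143.86; B: μ=4.45, E[X²]=20.9433; C: μ=1.1, E[X²]=2.42.
E[X] = 0.28·11.9 + 0.26·4.45 + 0.46·1.1 = 4.995.
E[X²] = 0.28·143.86 + 0.26·20.9433 + 0.46·2.42 = 46.8393.
Var(X) = E[X²] − (E[X])² = 46.8393 − 24.95 = 21.8892.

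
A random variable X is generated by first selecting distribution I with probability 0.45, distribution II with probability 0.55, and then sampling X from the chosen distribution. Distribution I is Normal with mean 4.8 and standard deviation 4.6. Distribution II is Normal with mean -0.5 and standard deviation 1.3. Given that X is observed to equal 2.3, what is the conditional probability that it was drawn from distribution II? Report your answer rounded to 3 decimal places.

0.330

Likelihoods f(2.3 | ·): I: 0.0748193; II: 0.0301723.
Posterior ∝ prior × likelihood. Numerator for II: 0.55·0.0301723 = 0.0165948.
Normalizing constant: 0.45·0.0748193 + 0.55·0.0301723 = 0.0502635.
P(II | observation) = 0.0165948 / 0.0502635 = 0.330156.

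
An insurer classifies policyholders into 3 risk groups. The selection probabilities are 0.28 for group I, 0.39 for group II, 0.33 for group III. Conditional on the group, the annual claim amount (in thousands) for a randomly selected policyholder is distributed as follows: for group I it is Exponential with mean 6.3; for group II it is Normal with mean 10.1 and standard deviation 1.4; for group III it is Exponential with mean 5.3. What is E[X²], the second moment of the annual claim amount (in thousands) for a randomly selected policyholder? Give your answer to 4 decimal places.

For each component E[X²] = Var + (mean)², giving I: 79.38; II: 103.97; III: 56.18.
Overall E[X²] = 0.28·79.38 + 0.39·103.97 + 0.33·56.18 = 81.3141.

81.3141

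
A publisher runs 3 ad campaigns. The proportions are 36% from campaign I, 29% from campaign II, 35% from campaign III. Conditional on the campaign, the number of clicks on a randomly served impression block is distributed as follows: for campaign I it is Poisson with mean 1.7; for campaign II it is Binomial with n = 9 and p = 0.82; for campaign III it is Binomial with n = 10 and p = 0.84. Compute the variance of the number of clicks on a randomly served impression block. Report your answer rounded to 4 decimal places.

10.5976

Per component, I: μ=1.7, E[X²]=4.59; II: μ=7.38, E[X²]=55.7928; III: μ=8.4, E[X²]=71.904.
E[X] = 0.36·1.7 + 0.29·7.38 + 0.35·8.4 = 5.6922.
E[X²] = 0.36·4.59 + 0.29·55.7928 + 0.35·71.904 = 42.9987.
Var(X) = E[X²] − (E[X])² = 42.9987 − 32.4011 = 10.5976.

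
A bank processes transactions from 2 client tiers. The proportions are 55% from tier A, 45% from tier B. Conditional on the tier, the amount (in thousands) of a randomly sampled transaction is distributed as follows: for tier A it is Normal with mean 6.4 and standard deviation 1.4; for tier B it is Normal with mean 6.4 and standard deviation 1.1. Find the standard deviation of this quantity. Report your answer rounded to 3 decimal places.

Per component, A: μ=6.4, E[X²]=42.92; B: μ=6.4, E[X²]=42.17.
E[X] = 0.55·6.4 + 0.45·6.4 = 6.4.
E[X²] = 0.55·42.92 + 0.45·42.17 = 42.5825.
Var(X) = E[X²] − (E[X])² = 42.5825 − 40.96 = 1.6225.
SD(X) = √1.6225 = 1.27377.

1.274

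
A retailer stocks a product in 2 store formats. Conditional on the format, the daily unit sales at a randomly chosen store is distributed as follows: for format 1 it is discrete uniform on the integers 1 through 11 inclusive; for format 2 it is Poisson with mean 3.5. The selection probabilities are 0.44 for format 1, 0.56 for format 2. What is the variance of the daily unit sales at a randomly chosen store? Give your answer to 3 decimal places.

Per component, 1: μ=6, E[X²]=46; 2: μ=3.5, E[X²]=15.75.
E[X] = 0.44·6 + 0.56·3.5 = 4.6.
E[X²] = 0.44·46 + 0.56·15.75 = 29.06.
Var(X) = E[X²] − (E[X])² = 29.06 − 21.16 = 7.9.

7.900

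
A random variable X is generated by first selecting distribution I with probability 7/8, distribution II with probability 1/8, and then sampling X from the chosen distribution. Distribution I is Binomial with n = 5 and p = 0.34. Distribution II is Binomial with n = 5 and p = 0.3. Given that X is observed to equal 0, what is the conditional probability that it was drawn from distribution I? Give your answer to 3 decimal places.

Likelihoods P(X=0 | ·): I: 0.125233; II: 0.16807.
Posterior ∝ prior × likelihood. Numerator for I: 0.875·0.125233 = 0.109579.
Normalizing constant: 0.875·0.125233 + 0.125·0.16807 = 0.130588.
P(I | observation) = 0.109579 / 0.130588 = 0.839122.

0.839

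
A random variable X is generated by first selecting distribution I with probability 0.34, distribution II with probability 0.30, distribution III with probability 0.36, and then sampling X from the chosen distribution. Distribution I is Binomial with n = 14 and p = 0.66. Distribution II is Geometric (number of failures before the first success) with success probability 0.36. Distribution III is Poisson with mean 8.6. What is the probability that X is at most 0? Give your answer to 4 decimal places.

Conditional on each component, P(X ≤ 0): I: 2.7587e-07; II: 0.36; III: 0.000184106.
By total probability, P(X ≤ 0) = 0.34·2.7587e-07 + 0.3·0.36 + 0.36·0.000184106 = 0.108066.

0.1081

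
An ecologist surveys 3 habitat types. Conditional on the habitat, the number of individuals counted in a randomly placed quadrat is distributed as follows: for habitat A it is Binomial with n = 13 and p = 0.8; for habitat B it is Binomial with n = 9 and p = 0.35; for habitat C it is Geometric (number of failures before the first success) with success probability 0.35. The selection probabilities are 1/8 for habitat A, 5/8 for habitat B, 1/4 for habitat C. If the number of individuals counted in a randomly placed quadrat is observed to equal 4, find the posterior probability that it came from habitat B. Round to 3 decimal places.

Likelihoods P(X=4 | ·): A: 0.000149946; B: 0.219386; C: 0.0624772.
Posterior ∝ prior × likelihood. Numerator for B: 0.625·0.219386 = 0.137116.
Normalizing constant: 0.125·0.000149946 + 0.625·0.219386 + 0.25·0.0624772 = 0.152754.
P(B | observation) = 0.137116 / 0.152754 = 0.897626.

0.898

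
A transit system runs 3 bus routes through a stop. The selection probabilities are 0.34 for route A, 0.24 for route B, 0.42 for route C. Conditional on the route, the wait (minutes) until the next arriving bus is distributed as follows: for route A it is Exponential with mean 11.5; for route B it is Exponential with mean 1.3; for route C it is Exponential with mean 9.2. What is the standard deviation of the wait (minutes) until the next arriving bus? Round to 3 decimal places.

9.821

Per component, A: μ=11.5, E[X²]=264.5; B: μ=1.3, E[X²]=3.38; C: μ=9.2, E[X²]=169.28.
E[X] = 0.34·11.5 + 0.24·1.3 + 0.42·9.2 = 8.086.
E[X²] = 0.34·264.5 + 0.24·3.38 + 0.42·169.28 = 161.839.
Var(X) = E[X²] − (E[X])² = 161.839 − 65.3834 = 96.4554.
SD(X) = √96.4554 = 9.82117.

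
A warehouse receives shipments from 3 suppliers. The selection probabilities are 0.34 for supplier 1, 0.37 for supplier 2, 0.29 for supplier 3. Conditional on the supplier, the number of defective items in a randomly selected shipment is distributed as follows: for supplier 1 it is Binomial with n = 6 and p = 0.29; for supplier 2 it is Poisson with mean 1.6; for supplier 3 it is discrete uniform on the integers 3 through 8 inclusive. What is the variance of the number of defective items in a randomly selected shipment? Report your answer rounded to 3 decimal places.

Per component, 1: μ=1.74, E[X²]=4.263; 2: μ=1.6, E[X²]=4.16; 3: μ=5.5, E[X²]=33.1667.
E[X] = 0.34·1.74 + 0.37·1.6 + 0.29·5.5 = 2.7786.
E[X²] = 0.34·4.263 + 0.37·4.16 + 0.29·33.1667 = 12.607.
Var(X) = E[X²] − (E[X])² = 12.607 − 7.72062 = 4.88634.

4.886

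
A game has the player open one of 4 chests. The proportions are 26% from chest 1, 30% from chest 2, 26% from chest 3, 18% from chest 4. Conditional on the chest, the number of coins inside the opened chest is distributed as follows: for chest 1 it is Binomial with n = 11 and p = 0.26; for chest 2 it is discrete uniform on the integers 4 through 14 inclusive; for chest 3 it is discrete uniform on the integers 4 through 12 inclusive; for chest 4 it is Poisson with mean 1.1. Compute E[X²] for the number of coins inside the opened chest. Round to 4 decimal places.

48.7661

For each component E[X²] = Var + (mean)², giving 1: 10.296; 2: 91; 3: 70.6667; 4: 2.31.
Overall E[X²] = 0.26·10.296 + 0.3·91 + 0.26·70.6667 + 0.18·2.31 = 48.7661.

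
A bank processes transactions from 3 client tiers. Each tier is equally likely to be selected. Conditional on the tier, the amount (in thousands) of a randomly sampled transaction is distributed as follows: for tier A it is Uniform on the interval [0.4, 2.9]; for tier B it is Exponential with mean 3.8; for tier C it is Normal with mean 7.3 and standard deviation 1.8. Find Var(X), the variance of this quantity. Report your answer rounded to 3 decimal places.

11.489

Per component, A: μ=1.65, E[X²]=3.24333; B: μ=3.8, E[X²]=28.88; C: μ=7.3, E[X²]=56.53.
E[X] = 0.333333·1.65 + 0.333333·3.8 + 0.333333·7.3 = 4.25.
E[X²] = 0.333333·3.24333 + 0.333333·28.88 + 0.333333·56.53 = 29.5511.
Var(X) = E[X²] − (E[X])² = 29.5511 − 18.0625 = 11.4886.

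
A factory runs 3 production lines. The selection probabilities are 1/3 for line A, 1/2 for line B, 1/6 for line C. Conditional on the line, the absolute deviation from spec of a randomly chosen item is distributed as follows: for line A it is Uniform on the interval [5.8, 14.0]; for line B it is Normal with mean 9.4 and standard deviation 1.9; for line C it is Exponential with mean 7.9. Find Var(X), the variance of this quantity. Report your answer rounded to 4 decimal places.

14.5258

Per component, A: μ=9.9, E[X²]=103.613; B: μ=9.4, E[X²]=91.97; C: μ=7.9, E[X²]=124.82.
E[X] = 0.333333·9.9 + 0.5·9.4 + 0.166667·7.9 = 9.31667.
E[X²] = 0.333333·103.613 + 0.5·91.97 + 0.166667·124.82 = 101.326.
Var(X) = E[X²] − (E[X])² = 101.326 − 86.8003 = 14.5258.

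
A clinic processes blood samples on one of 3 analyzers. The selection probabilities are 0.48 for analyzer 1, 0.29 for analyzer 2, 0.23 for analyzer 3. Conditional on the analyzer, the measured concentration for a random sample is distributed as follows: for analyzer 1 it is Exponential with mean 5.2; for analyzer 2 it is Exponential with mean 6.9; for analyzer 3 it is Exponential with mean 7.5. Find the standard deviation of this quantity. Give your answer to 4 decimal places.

Per component, 1: μ=5.2, E[X²]=54.08; 2: μ=6.9, E[X²]=95.22; 3: μ=7.5, E[X²]=112.5.
E[X] = 0.48·5.2 + 0.29·6.9 + 0.23·7.5 = 6.222.
E[X²] = 0.48·54.08 + 0.29·95.22 + 0.23·112.5 = 79.4472.
Var(X) = E[X²] − (E[X])² = 79.4472 − 38.7133 = 40.7339.
SD(X) = √40.7339 = 6.38231.

6.3823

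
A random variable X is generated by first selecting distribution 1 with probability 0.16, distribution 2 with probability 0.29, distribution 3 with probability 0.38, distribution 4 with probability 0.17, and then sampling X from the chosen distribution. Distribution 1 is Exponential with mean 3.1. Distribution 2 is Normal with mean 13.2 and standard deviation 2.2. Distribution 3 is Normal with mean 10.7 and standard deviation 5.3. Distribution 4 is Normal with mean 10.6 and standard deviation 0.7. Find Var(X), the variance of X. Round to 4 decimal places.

24.4964

Per component, 1: μ=3.1, E[X²]=19.22; 2: μ=13.2, E[X²]=179.08; 3: μ=10.7, E[X²]=142.58; 4: μ=10.6, E[X²]=112.85.
E[X] = 0.16·3.1 + 0.29·13.2 + 0.38·10.7 + 0.17·10.6 = 10.192.
E[X²] = 0.16·19.22 + 0.29·179.08 + 0.38·142.58 + 0.17·112.85 = 128.373.
Var(X) = E[X²] − (E[X])² = 128.373 − 103.877 = 24.4964.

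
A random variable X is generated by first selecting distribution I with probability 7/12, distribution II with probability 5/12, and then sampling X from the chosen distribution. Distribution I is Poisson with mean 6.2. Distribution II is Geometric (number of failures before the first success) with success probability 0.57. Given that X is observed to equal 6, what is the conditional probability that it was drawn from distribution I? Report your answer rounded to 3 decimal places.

Likelihoods P(X=6 | ·): I: 0.1601; II: 0.00360318.
Posterior ∝ prior × likelihood. Numerator for I: 0.583333·0.1601 = 0.0933918.
Normalizing constant: 0.583333·0.1601 + 0.416667·0.00360318 = 0.0948931.
P(I | observation) = 0.0933918 / 0.0948931 = 0.984179.

0.984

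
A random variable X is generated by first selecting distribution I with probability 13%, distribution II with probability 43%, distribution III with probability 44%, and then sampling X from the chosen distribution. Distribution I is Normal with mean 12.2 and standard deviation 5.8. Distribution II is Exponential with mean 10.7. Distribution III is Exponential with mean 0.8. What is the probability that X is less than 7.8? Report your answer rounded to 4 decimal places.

Conditional on each component, P(X < 7.8): I: 0.22404; II: 0.517595; III: 0.999942.
By total probability, P(X < 7.8) = 0.13·0.22404 + 0.43·0.517595 + 0.44·0.999942 = 0.691666.

0.6917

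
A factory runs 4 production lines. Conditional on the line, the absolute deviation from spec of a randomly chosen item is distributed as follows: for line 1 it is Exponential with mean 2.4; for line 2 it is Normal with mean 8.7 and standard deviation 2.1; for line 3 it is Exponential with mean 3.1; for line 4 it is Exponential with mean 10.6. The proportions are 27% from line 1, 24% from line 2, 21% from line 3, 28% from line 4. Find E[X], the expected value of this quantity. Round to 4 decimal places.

6.3550

Component means — 1: 2.4; 2: 8.7; 3: 3.1; 4: 10.6.
E[X] = 0.27·2.4 + 0.24·8.7 + 0.21·3.1 + 0.28·10.6 = 6.355.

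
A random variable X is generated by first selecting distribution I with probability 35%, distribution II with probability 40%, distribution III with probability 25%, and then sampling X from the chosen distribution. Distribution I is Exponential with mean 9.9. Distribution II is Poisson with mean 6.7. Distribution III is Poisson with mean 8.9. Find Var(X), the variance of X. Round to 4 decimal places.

41.2136

Per component, I: μ=9.9, E[X²]=196.02; II: μ=6.7, E[X²]=51.59; III: μ=8.9, E[X²]=88.11.
E[X] = 0.35·9.9 + 0.4·6.7 + 0.25·8.9 = 8.37.
E[X²] = 0.35·196.02 + 0.4·51.59 + 0.25·88.11 = 111.27.
Var(X) = E[X²] − (E[X])² = 111.27 − 70.0569 = 41.2136.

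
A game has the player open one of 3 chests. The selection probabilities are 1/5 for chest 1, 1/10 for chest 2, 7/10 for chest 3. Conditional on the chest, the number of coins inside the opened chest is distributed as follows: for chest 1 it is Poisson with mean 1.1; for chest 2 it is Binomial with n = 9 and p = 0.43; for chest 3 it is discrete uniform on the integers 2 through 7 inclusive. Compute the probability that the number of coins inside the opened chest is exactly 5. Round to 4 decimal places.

0.1371

Conditional on each chest, P(X = 5): 1: 0.00446744; 2: 0.195529; 3: 0.166667.
By total probability, P(X = 5) = 0.2·0.00446744 + 0.1·0.195529 + 0.7·0.166667 = 0.137113.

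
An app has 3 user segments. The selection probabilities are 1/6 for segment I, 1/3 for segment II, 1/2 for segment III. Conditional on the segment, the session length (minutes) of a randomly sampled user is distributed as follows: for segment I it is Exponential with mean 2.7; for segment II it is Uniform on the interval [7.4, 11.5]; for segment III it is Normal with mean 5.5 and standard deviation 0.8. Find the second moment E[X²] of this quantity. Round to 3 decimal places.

For each component E[X²] = Var + (mean)², giving I: 14.58; II: 90.7033; III: 30.89.
Overall E[X²] = 0.166667·14.58 + 0.333333·90.7033 + 0.5·30.89 = 48.1094.

48.109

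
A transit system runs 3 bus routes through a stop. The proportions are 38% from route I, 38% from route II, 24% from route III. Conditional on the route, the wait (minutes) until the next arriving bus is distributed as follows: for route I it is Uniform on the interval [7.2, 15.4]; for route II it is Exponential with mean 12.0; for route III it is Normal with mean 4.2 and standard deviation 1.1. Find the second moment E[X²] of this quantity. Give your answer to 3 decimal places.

For each component E[X²] = Var + (mean)², giving I: 133.293; II: 288; III: 18.85.
Overall E[X²] = 0.38·133.293 + 0.38·288 + 0.24·18.85 = 164.615.

164.615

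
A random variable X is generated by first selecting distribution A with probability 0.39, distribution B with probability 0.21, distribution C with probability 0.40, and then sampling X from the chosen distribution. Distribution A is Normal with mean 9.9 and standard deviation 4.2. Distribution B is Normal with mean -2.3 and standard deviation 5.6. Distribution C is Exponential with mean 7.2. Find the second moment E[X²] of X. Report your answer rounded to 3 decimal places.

94.272

For each component E[X²] = Var + (mean)², giving A: 115.65; B: 36.65; C: 103.68.
Overall E[X²] = 0.39·115.65 + 0.21·36.65 + 0.4·103.68 = 94.272.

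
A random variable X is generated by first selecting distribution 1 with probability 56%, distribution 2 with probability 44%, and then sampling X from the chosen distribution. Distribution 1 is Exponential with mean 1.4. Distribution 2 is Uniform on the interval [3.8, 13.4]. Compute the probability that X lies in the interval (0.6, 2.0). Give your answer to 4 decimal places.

0.2306

Conditional on each component, P(0.6 < X < 2.0): 1: 0.411788; 2: 0.
By total probability, P(0.6 < X < 2.0) = 0.56·0.411788 + 0.44·0 = 0.230601.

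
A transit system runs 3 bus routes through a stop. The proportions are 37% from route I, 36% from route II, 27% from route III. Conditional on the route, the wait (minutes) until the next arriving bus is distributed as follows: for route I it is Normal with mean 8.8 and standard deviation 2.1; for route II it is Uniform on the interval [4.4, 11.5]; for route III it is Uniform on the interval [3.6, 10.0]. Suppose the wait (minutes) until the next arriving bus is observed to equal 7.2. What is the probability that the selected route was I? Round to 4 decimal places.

Likelihoods f(7.2 | ·): I: 0.142114; II: 0.140845; III: 0.15625.
Posterior ∝ prior × likelihood. Numerator for I: 0.37·0.142114 = 0.0525822.
Normalizing constant: 0.37·0.142114 + 0.36·0.140845 + 0.27·0.15625 = 0.145474.
P(I | observation) = 0.0525822 / 0.145474 = 0.361454.

0.3615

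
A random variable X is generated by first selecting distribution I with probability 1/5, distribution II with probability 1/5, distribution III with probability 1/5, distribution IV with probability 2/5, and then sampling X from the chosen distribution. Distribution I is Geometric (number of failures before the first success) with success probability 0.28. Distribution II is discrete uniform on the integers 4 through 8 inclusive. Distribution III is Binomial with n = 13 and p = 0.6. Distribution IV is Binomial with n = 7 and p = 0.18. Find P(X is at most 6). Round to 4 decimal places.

Conditional on each component, P(X ≤ 6): I: 0.899694; II: 0.6; III: 0.228844; IV: 0.999994.
By total probability, P(X ≤ 6) = 0.2·0.899694 + 0.2·0.6 + 0.2·0.228844 + 0.4·0.999994 = 0.745705.

0.7457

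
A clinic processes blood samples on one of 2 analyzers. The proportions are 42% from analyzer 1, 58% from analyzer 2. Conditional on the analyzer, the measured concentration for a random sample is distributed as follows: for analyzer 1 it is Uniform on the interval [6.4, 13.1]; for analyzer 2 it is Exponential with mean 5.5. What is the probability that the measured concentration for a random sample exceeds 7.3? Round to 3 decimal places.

0.517

Conditional on each analyzer, P(X > 7.3): 1: 0.865672; 2: 0.2652.
By total probability, P(X > 7.3) = 0.42·0.865672 + 0.58·0.2652 = 0.517398.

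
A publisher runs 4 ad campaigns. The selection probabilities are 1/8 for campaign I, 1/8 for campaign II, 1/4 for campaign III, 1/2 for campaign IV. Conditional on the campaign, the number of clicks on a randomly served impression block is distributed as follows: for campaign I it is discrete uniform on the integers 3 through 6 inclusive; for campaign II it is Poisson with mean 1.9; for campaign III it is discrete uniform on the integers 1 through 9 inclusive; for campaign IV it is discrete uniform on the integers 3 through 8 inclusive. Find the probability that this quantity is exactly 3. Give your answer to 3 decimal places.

Conditional on each campaign, P(X = 3): I: 0.25; II: 0.170982; III: 0.111111; IV: 0.166667.
By total probability, P(X = 3) = 0.125·0.25 + 0.125·0.170982 + 0.25·0.111111 + 0.5·0.166667 = 0.163734.

0.164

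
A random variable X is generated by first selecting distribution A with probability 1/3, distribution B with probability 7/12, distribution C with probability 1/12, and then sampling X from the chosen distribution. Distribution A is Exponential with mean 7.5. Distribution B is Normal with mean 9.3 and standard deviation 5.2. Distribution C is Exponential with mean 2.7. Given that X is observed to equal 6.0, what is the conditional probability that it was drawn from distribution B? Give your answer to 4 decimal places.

Likelihoods f(6.0 | ·): A: 0.0599105; B: 0.0627269; C: 0.0401363.
Posterior ∝ prior × likelihood. Numerator for B: 0.583333·0.0627269 = 0.0365907.
Normalizing constant: 0.333333·0.0599105 + 0.583333·0.0627269 + 0.0833333·0.0401363 = 0.0599055.
P(B | observation) = 0.0365907 / 0.0599055 = 0.610806.

0.6108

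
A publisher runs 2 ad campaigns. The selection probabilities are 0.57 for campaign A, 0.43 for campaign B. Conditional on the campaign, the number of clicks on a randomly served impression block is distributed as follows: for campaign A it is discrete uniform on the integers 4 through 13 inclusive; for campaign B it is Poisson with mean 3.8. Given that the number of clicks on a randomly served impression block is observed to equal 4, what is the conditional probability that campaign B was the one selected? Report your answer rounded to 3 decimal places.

Likelihoods P(X=4 | ·): A: 0.1; B: 0.194359.
Posterior ∝ prior × likelihood. Numerator for B: 0.43·0.194359 = 0.0835743.
Normalizing constant: 0.57·0.1 + 0.43·0.194359 = 0.140574.
P(B | observation) = 0.0835743 / 0.140574 = 0.59452.

0.595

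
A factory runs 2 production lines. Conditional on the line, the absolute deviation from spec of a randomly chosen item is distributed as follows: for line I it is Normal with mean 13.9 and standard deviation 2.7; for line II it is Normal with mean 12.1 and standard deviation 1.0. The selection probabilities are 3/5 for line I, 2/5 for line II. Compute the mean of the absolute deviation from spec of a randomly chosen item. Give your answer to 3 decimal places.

Component means — I: 13.9; II: 12.1.
E[X] = 0.6·13.9 + 0.4·12.1 = 13.18.

13.180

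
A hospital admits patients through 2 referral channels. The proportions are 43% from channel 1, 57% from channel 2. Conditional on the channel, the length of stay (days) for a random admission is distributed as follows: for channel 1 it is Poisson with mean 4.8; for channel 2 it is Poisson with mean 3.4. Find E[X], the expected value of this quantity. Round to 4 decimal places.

4.0020

Component means — 1: 4.8; 2: 3.4.
E[X] = 0.43·4.8 + 0.57·3.4 = 4.002.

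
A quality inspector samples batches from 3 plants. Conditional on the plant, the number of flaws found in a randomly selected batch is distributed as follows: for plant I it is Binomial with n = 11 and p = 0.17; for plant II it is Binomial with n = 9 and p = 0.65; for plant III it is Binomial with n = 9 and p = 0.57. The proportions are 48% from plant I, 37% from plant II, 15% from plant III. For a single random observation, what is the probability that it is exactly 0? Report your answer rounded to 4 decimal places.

Conditional on each plant, P(X = 0): I: 0.128783; II: 7.88156e-05; III: 0.000502593.
By total probability, P(X = 0) = 0.48·0.128783 + 0.37·7.88156e-05 + 0.15·0.000502593 = 0.0619205.

0.0619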